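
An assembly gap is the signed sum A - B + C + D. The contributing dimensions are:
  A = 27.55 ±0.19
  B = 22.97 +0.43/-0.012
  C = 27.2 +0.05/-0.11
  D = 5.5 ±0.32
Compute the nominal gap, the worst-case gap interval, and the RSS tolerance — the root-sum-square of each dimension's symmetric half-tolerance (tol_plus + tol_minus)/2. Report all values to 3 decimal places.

Stack each dimension's contribution:
  +A: nom +27.550 → Σnom=27.550; wc +0.190/-0.190 → slack +0.190/-0.190; half-tol=0.190, Σhalf²=0.036100
  -B: nom -22.970 → Σnom=4.580; wc +0.012/-0.430 → slack +0.202/-0.620; half-tol=0.221, Σhalf²=0.084941
  +C: nom +27.200 → Σnom=31.780; wc +0.050/-0.110 → slack +0.252/-0.730; half-tol=0.080, Σhalf²=0.091341
  +D: nom +5.500 → Σnom=37.280; wc +0.320/-0.320 → slack +0.572/-1.050; half-tol=0.320, Σhalf²=0.193741
Nominal = 37.280. Worst-case = [37.280 - 1.050, 37.280 + 0.572] = [36.230, 37.852]. RSS = √0.193741 = 0.440.

nominal=37.280 wc=[36.230,37.852] rss=0.440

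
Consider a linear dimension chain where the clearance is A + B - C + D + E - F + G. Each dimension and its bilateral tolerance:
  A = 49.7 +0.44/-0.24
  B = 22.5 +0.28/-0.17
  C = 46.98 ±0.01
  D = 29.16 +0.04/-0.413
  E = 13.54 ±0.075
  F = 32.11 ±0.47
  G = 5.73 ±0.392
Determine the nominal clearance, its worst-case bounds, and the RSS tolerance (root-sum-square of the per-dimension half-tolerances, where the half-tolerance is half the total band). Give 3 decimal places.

nominal=41.540 wc=[39.770,43.247] rss=0.773

Stack each dimension's contribution:
  +A: nom +49.700 → Σnom=49.700; wc +0.440/-0.240 → slack +0.440/-0.240; half-tol=0.340, Σhalf²=0.115600
  +B: nom +22.500 → Σnom=72.200; wc +0.280/-0.170 → slack +0.720/-0.410; half-tol=0.225, Σhalf²=0.166225
  -C: nom -46.980 → Σnom=25.220; wc +0.010/-0.010 → slack +0.730/-0.420; half-tol=0.010, Σhalf²=0.166325
  +D: nom +29.160 → Σnom=54.380; wc +0.040/-0.413 → slack +0.770/-0.833; half-tol=0.226, Σhalf²=0.217627
  +E: nom +13.540 → Σnom=67.920; wc +0.075/-0.075 → slack +0.845/-0.908; half-tol=0.075, Σhalf²=0.223252
  -F: nom -32.110 → Σnom=35.810; wc +0.470/-0.470 → slack +1.315/-1.378; half-tol=0.470, Σhalf²=0.444152
  +G: nom +5.730 → Σnom=41.540; wc +0.392/-0.392 → slack +1.707/-1.770; half-tol=0.392, Σhalf²=0.597816
Nominal = 41.540. Worst-case = [41.540 - 1.770, 41.540 + 1.707] = [39.770, 43.247]. RSS = √0.597816 = 0.773.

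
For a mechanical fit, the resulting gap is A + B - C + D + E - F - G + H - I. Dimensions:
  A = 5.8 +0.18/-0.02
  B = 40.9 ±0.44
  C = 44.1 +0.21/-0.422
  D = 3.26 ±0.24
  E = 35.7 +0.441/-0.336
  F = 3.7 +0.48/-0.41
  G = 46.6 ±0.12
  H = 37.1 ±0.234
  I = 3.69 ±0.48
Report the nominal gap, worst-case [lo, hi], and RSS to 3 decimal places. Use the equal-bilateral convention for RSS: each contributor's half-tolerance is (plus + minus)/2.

nominal=24.670 wc=[22.110,27.637] rss=1.005

Stack each dimension's contribution:
  +A: nom +5.800 → Σnom=5.800; wc +0.180/-0.020 → slack +0.180/-0.020; half-tol=0.100, Σhalf²=0.010000
  +B: nom +40.900 → Σnom=46.700; wc +0.440/-0.440 → slack +0.620/-0.460; half-tol=0.440, Σhalf²=0.203600
  -C: nom -44.100 → Σnom=2.600; wc +0.422/-0.210 → slack +1.042/-0.670; half-tol=0.316, Σhalf²=0.303456
  +D: nom +3.260 → Σnom=5.860; wc +0.240/-0.240 → slack +1.282/-0.910; half-tol=0.240, Σhalf²=0.361056
  +E: nom +35.700 → Σnom=41.560; wc +0.441/-0.336 → slack +1.723/-1.246; half-tol=0.389, Σhalf²=0.511988
  -F: nom -3.700 → Σnom=37.860; wc +0.410/-0.480 → slack +2.133/-1.726; half-tol=0.445, Σhalf²=0.710013
  -G: nom -46.600 → Σnom=-8.740; wc +0.120/-0.120 → slack +2.253/-1.846; half-tol=0.120, Σhalf²=0.724413
  +H: nom +37.100 → Σnom=28.360; wc +0.234/-0.234 → slack +2.487/-2.080; half-tol=0.234, Σhalf²=0.779169
  -I: nom -3.690 → Σnom=24.670; wc +0.480/-0.480 → slack +2.967/-2.560; half-tol=0.480, Σhalf²=1.009569
Nominal = 24.670. Worst-case = [24.670 - 2.560, 24.670 + 2.967] = [22.110, 27.637]. RSS = √1.009569 = 1.005.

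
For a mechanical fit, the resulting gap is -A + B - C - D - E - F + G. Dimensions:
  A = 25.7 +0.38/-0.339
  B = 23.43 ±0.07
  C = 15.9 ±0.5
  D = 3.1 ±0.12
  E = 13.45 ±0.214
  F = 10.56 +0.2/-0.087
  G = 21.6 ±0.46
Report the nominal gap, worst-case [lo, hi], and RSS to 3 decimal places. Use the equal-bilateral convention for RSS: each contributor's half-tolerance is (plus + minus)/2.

Stack each dimension's contribution:
  -A: nom -25.700 → Σnom=-25.700; wc +0.339/-0.380 → slack +0.339/-0.380; half-tol=0.360, Σhalf²=0.129240
  +B: nom +23.430 → Σnom=-2.270; wc +0.070/-0.070 → slack +0.409/-0.450; half-tol=0.070, Σhalf²=0.134140
  -C: nom -15.900 → Σnom=-18.170; wc +0.500/-0.500 → slack +0.909/-0.950; half-tol=0.500, Σhalf²=0.384140
  -D: nom -3.100 → Σnom=-21.270; wc +0.120/-0.120 → slack +1.029/-1.070; half-tol=0.120, Σhalf²=0.398540
  -E: nom -13.450 → Σnom=-34.720; wc +0.214/-0.214 → slack +1.243/-1.284; half-tol=0.214, Σhalf²=0.444336
  -F: nom -10.560 → Σnom=-45.280; wc +0.087/-0.200 → slack +1.330/-1.484; half-tol=0.144, Σhalf²=0.464929
  +G: nom +21.600 → Σnom=-23.680; wc +0.460/-0.460 → slack +1.790/-1.944; half-tol=0.460, Σhalf²=0.676529
Nominal = -23.680. Worst-case = [-23.680 - 1.944, -23.680 + 1.790] = [-25.624, -21.890]. RSS = √0.676529 = 0.823.

nominal=-23.680 wc=[-25.624,-21.890] rss=0.823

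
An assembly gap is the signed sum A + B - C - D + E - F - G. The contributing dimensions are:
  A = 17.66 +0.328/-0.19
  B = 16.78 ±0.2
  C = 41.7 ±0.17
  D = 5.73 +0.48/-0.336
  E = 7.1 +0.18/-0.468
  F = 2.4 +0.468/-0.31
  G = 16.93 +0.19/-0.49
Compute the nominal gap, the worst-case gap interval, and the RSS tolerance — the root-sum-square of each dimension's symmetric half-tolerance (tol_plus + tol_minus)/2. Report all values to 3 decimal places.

nominal=-25.220 wc=[-27.386,-23.206] rss=0.821

Stack each dimension's contribution:
  +A: nom +17.660 → Σnom=17.660; wc +0.328/-0.190 → slack +0.328/-0.190; half-tol=0.259, Σhalf²=0.067081
  +B: nom +16.780 → Σnom=34.440; wc +0.200/-0.200 → slack +0.528/-0.390; half-tol=0.200, Σhalf²=0.107081
  -C: nom -41.700 → Σnom=-7.260; wc +0.170/-0.170 → slack +0.698/-0.560; half-tol=0.170, Σhalf²=0.135981
  -D: nom -5.730 → Σnom=-12.990; wc +0.336/-0.480 → slack +1.034/-1.040; half-tol=0.408, Σhalf²=0.302445
  +E: nom +7.100 → Σnom=-5.890; wc +0.180/-0.468 → slack +1.214/-1.508; half-tol=0.324, Σhalf²=0.407421
  -F: nom -2.400 → Σnom=-8.290; wc +0.310/-0.468 → slack +1.524/-1.976; half-tol=0.389, Σhalf²=0.558742
  -G: nom -16.930 → Σnom=-25.220; wc +0.490/-0.190 → slack +2.014/-2.166; half-tol=0.340, Σhalf²=0.674342
Nominal = -25.220. Worst-case = [-25.220 - 2.166, -25.220 + 2.014] = [-27.386, -23.206]. RSS = √0.674342 = 0.821.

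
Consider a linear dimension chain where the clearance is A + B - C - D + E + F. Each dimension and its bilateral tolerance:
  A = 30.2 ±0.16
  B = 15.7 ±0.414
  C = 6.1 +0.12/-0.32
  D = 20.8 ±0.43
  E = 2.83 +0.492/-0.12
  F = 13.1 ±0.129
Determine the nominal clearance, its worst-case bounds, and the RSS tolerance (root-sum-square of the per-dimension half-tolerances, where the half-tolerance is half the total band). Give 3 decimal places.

Stack each dimension's contribution:
  +A: nom +30.200 → Σnom=30.200; wc +0.160/-0.160 → slack +0.160/-0.160; half-tol=0.160, Σhalf²=0.025600
  +B: nom +15.700 → Σnom=45.900; wc +0.414/-0.414 → slack +0.574/-0.574; half-tol=0.414, Σhalf²=0.196996
  -C: nom -6.100 → Σnom=39.800; wc +0.320/-0.120 → slack +0.894/-0.694; half-tol=0.220, Σhalf²=0.245396
  -D: nom -20.800 → Σnom=19.000; wc +0.430/-0.430 → slack +1.324/-1.124; half-tol=0.430, Σhalf²=0.430296
  +E: nom +2.830 → Σnom=21.830; wc +0.492/-0.120 → slack +1.816/-1.244; half-tol=0.306, Σhalf²=0.523932
  +F: nom +13.100 → Σnom=34.930; wc +0.129/-0.129 → slack +1.945/-1.373; half-tol=0.129, Σhalf²=0.540573
Nominal = 34.930. Worst-case = [34.930 - 1.373, 34.930 + 1.945] = [33.557, 36.875]. RSS = √0.540573 = 0.735.

nominal=34.930 wc=[33.557,36.875] rss=0.735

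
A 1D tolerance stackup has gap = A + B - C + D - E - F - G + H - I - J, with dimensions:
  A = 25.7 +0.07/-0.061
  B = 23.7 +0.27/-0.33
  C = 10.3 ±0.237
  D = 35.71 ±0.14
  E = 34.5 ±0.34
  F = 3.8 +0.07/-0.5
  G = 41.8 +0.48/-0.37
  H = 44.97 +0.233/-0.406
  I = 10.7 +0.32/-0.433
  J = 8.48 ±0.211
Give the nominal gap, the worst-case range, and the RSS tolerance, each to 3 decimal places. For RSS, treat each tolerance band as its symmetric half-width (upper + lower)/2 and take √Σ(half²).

Stack each dimension's contribution:
  +A: nom +25.700 → Σnom=25.700; wc +0.070/-0.061 → slack +0.070/-0.061; half-tol=0.066, Σhalf²=0.004290
  +B: nom +23.700 → Σnom=49.400; wc +0.270/-0.330 → slack +0.340/-0.391; half-tol=0.300, Σhalf²=0.094290
  -C: nom -10.300 → Σnom=39.100; wc +0.237/-0.237 → slack +0.577/-0.628; half-tol=0.237, Σhalf²=0.150459
  +D: nom +35.710 → Σnom=74.810; wc +0.140/-0.140 → slack +0.717/-0.768; half-tol=0.140, Σhalf²=0.170059
  -E: nom -34.500 → Σnom=40.310; wc +0.340/-0.340 → slack +1.057/-1.108; half-tol=0.340, Σhalf²=0.285659
  -F: nom -3.800 → Σnom=36.510; wc +0.500/-0.070 → slack +1.557/-1.178; half-tol=0.285, Σhalf²=0.366884
  -G: nom -41.800 → Σnom=-5.290; wc +0.370/-0.480 → slack +1.927/-1.658; half-tol=0.425, Σhalf²=0.547509
  +H: nom +44.970 → Σnom=39.680; wc +0.233/-0.406 → slack +2.160/-2.064; half-tol=0.320, Σhalf²=0.649590
  -I: nom -10.700 → Σnom=28.980; wc +0.433/-0.320 → slack +2.593/-2.384; half-tol=0.377, Σhalf²=0.791342
  -J: nom -8.480 → Σnom=20.500; wc +0.211/-0.211 → slack +2.804/-2.595; half-tol=0.211, Σhalf²=0.835863
Nominal = 20.500. Worst-case = [20.500 - 2.595, 20.500 + 2.804] = [17.905, 23.304]. RSS = √0.835863 = 0.914.

nominal=20.500 wc=[17.905,23.304] rss=0.914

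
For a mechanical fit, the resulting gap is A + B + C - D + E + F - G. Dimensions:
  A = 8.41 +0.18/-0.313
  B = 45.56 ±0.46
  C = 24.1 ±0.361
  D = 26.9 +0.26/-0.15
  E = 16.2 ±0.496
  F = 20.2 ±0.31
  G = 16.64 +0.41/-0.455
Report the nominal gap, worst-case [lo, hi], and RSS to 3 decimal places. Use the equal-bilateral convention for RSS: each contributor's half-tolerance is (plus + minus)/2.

nominal=70.930 wc=[68.320,73.342] rss=0.987

Stack each dimension's contribution:
  +A: nom +8.410 → Σnom=8.410; wc +0.180/-0.313 → slack +0.180/-0.313; half-tol=0.246, Σhalf²=0.060762
  +B: nom +45.560 → Σnom=53.970; wc +0.460/-0.460 → slack +0.640/-0.773; half-tol=0.460, Σhalf²=0.272362
  +C: nom +24.100 → Σnom=78.070; wc +0.361/-0.361 → slack +1.001/-1.134; half-tol=0.361, Σhalf²=0.402683
  -D: nom -26.900 → Σnom=51.170; wc +0.150/-0.260 → slack +1.151/-1.394; half-tol=0.205, Σhalf²=0.444708
  +E: nom +16.200 → Σnom=67.370; wc +0.496/-0.496 → slack +1.647/-1.890; half-tol=0.496, Σhalf²=0.690724
  +F: nom +20.200 → Σnom=87.570; wc +0.310/-0.310 → slack +1.957/-2.200; half-tol=0.310, Σhalf²=0.786824
  -G: nom -16.640 → Σnom=70.930; wc +0.455/-0.410 → slack +2.412/-2.610; half-tol=0.432, Σhalf²=0.973881
Nominal = 70.930. Worst-case = [70.930 - 2.610, 70.930 + 2.412] = [68.320, 73.342]. RSS = √0.973881 = 0.987.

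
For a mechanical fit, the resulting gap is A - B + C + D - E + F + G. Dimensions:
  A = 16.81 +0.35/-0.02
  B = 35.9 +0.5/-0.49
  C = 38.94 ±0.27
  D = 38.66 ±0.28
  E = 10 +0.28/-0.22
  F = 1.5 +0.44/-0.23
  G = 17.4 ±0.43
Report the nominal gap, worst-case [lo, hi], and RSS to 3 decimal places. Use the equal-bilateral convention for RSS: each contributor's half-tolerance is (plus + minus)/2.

nominal=67.410 wc=[65.400,69.890] rss=0.889

Stack each dimension's contribution:
  +A: nom +16.810 → Σnom=16.810; wc +0.350/-0.020 → slack +0.350/-0.020; half-tol=0.185, Σhalf²=0.034225
  -B: nom -35.900 → Σnom=-19.090; wc +0.490/-0.500 → slack +0.840/-0.520; half-tol=0.495, Σhalf²=0.279250
  +C: nom +38.940 → Σnom=19.850; wc +0.270/-0.270 → slack +1.110/-0.790; half-tol=0.270, Σhalf²=0.352150
  +D: nom +38.660 → Σnom=58.510; wc +0.280/-0.280 → slack +1.390/-1.070; half-tol=0.280, Σhalf²=0.430550
  -E: nom -10.000 → Σnom=48.510; wc +0.220/-0.280 → slack +1.610/-1.350; half-tol=0.250, Σhalf²=0.493050
  +F: nom +1.500 → Σnom=50.010; wc +0.440/-0.230 → slack +2.050/-1.580; half-tol=0.335, Σhalf²=0.605275
  +G: nom +17.400 → Σnom=67.410; wc +0.430/-0.430 → slack +2.480/-2.010; half-tol=0.430, Σhalf²=0.790175
Nominal = 67.410. Worst-case = [67.410 - 2.010, 67.410 + 2.480] = [65.400, 69.890]. RSS = √0.790175 = 0.889.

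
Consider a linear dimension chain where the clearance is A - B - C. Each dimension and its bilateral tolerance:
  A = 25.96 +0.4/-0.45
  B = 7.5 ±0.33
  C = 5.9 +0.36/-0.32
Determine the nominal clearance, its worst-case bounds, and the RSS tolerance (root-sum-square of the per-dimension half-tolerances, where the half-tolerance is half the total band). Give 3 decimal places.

nominal=12.560 wc=[11.420,13.610] rss=0.636

Stack each dimension's contribution:
  +A: nom +25.960 → Σnom=25.960; wc +0.400/-0.450 → slack +0.400/-0.450; half-tol=0.425, Σhalf²=0.180625
  -B: nom -7.500 → Σnom=18.460; wc +0.330/-0.330 → slack +0.730/-0.780; half-tol=0.330, Σhalf²=0.289525
  -C: nom -5.900 → Σnom=12.560; wc +0.320/-0.360 → slack +1.050/-1.140; half-tol=0.340, Σhalf²=0.405125
Nominal = 12.560. Worst-case = [12.560 - 1.140, 12.560 + 1.050] = [11.420, 13.610]. RSS = √0.405125 = 0.636.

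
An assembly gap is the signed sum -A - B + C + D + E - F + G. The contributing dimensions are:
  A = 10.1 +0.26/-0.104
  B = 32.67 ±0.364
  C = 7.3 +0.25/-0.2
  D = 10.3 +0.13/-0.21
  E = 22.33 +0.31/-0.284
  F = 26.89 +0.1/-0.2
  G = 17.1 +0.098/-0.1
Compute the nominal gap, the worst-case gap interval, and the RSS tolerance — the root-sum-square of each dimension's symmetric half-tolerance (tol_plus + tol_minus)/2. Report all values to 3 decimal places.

nominal=-12.630 wc=[-14.148,-11.174] rss=0.605

Stack each dimension's contribution:
  -A: nom -10.100 → Σnom=-10.100; wc +0.104/-0.260 → slack +0.104/-0.260; half-tol=0.182, Σhalf²=0.033124
  -B: nom -32.670 → Σnom=-42.770; wc +0.364/-0.364 → slack +0.468/-0.624; half-tol=0.364, Σhalf²=0.165620
  +C: nom +7.300 → Σnom=-35.470; wc +0.250/-0.200 → slack +0.718/-0.824; half-tol=0.225, Σhalf²=0.216245
  +D: nom +10.300 → Σnom=-25.170; wc +0.130/-0.210 → slack +0.848/-1.034; half-tol=0.170, Σhalf²=0.245145
  +E: nom +22.330 → Σnom=-2.840; wc +0.310/-0.284 → slack +1.158/-1.318; half-tol=0.297, Σhalf²=0.333354
  -F: nom -26.890 → Σnom=-29.730; wc +0.200/-0.100 → slack +1.358/-1.418; half-tol=0.150, Σhalf²=0.355854
  +G: nom +17.100 → Σnom=-12.630; wc +0.098/-0.100 → slack +1.456/-1.518; half-tol=0.099, Σhalf²=0.365655
Nominal = -12.630. Worst-case = [-12.630 - 1.518, -12.630 + 1.456] = [-14.148, -11.174]. RSS = √0.365655 = 0.605.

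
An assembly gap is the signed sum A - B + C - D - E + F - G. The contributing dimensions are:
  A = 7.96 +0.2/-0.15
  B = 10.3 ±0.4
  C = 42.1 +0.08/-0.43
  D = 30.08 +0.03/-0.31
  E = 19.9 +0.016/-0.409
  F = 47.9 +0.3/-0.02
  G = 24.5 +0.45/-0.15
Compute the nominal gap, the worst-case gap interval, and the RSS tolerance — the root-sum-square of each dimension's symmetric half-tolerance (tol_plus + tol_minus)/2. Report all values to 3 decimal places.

Stack each dimension's contribution:
  +A: nom +7.960 → Σnom=7.960; wc +0.200/-0.150 → slack +0.200/-0.150; half-tol=0.175, Σhalf²=0.030625
  -B: nom -10.300 → Σnom=-2.340; wc +0.400/-0.400 → slack +0.600/-0.550; half-tol=0.400, Σhalf²=0.190625
  +C: nom +42.100 → Σnom=39.760; wc +0.080/-0.430 → slack +0.680/-0.980; half-tol=0.255, Σhalf²=0.255650
  -D: nom -30.080 → Σnom=9.680; wc +0.310/-0.030 → slack +0.990/-1.010; half-tol=0.170, Σhalf²=0.284550
  -E: nom -19.900 → Σnom=-10.220; wc +0.409/-0.016 → slack +1.399/-1.026; half-tol=0.212, Σhalf²=0.329706
  +F: nom +47.900 → Σnom=37.680; wc +0.300/-0.020 → slack +1.699/-1.046; half-tol=0.160, Σhalf²=0.355306
  -G: nom -24.500 → Σnom=13.180; wc +0.150/-0.450 → slack +1.849/-1.496; half-tol=0.300, Σhalf²=0.445306
Nominal = 13.180. Worst-case = [13.180 - 1.496, 13.180 + 1.849] = [11.684, 15.029]. RSS = √0.445306 = 0.667.

nominal=13.180 wc=[11.684,15.029] rss=0.667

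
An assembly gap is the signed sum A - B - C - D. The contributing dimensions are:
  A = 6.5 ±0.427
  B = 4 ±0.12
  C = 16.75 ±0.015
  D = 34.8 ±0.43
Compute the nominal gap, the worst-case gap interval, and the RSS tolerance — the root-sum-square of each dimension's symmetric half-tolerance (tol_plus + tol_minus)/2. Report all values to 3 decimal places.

Stack each dimension's contribution:
  +A: nom +6.500 → Σnom=6.500; wc +0.427/-0.427 → slack +0.427/-0.427; half-tol=0.427, Σhalf²=0.182329
  -B: nom -4.000 → Σnom=2.500; wc +0.120/-0.120 → slack +0.547/-0.547; half-tol=0.120, Σhalf²=0.196729
  -C: nom -16.750 → Σnom=-14.250; wc +0.015/-0.015 → slack +0.562/-0.562; half-tol=0.015, Σhalf²=0.196954
  -D: nom -34.800 → Σnom=-49.050; wc +0.430/-0.430 → slack +0.992/-0.992; half-tol=0.430, Σhalf²=0.381854
Nominal = -49.050. Worst-case = [-49.050 - 0.992, -49.050 + 0.992] = [-50.042, -48.058]. RSS = √0.381854 = 0.618.

nominal=-49.050 wc=[-50.042,-48.058] rss=0.618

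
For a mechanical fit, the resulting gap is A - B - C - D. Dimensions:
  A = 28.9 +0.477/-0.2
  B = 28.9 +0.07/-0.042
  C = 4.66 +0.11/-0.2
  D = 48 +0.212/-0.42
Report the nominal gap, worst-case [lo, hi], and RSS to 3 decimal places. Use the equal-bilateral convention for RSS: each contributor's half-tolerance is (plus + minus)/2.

nominal=-52.660 wc=[-53.252,-51.521] rss=0.492

Stack each dimension's contribution:
  +A: nom +28.900 → Σnom=28.900; wc +0.477/-0.200 → slack +0.477/-0.200; half-tol=0.339, Σhalf²=0.114582
  -B: nom -28.900 → Σnom=0.000; wc +0.042/-0.070 → slack +0.519/-0.270; half-tol=0.056, Σhalf²=0.117718
  -C: nom -4.660 → Σnom=-4.660; wc +0.200/-0.110 → slack +0.719/-0.380; half-tol=0.155, Σhalf²=0.141743
  -D: nom -48.000 → Σnom=-52.660; wc +0.420/-0.212 → slack +1.139/-0.592; half-tol=0.316, Σhalf²=0.241599
Nominal = -52.660. Worst-case = [-52.660 - 0.592, -52.660 + 1.139] = [-53.252, -51.521]. RSS = √0.241599 = 0.492.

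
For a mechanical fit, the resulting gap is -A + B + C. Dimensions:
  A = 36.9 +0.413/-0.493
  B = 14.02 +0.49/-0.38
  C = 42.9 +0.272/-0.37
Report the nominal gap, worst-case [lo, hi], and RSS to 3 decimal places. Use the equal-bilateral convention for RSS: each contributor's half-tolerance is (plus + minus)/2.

nominal=20.020 wc=[18.857,21.275] rss=0.705

Stack each dimension's contribution:
  -A: nom -36.900 → Σnom=-36.900; wc +0.493/-0.413 → slack +0.493/-0.413; half-tol=0.453, Σhalf²=0.205209
  +B: nom +14.020 → Σnom=-22.880; wc +0.490/-0.380 → slack +0.983/-0.793; half-tol=0.435, Σhalf²=0.394434
  +C: nom +42.900 → Σnom=20.020; wc +0.272/-0.370 → slack +1.255/-1.163; half-tol=0.321, Σhalf²=0.497475
Nominal = 20.020. Worst-case = [20.020 - 1.163, 20.020 + 1.255] = [18.857, 21.275]. RSS = √0.497475 = 0.705.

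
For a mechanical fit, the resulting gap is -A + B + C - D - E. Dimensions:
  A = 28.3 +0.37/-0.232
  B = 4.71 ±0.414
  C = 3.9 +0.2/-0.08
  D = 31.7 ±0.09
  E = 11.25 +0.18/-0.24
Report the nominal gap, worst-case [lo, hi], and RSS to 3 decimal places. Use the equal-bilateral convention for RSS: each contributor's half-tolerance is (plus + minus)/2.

nominal=-62.640 wc=[-63.774,-61.464] rss=0.578

Stack each dimension's contribution:
  -A: nom -28.300 → Σnom=-28.300; wc +0.232/-0.370 → slack +0.232/-0.370; half-tol=0.301, Σhalf²=0.090601
  +B: nom +4.710 → Σnom=-23.590; wc +0.414/-0.414 → slack +0.646/-0.784; half-tol=0.414, Σhalf²=0.261997
  +C: nom +3.900 → Σnom=-19.690; wc +0.200/-0.080 → slack +0.846/-0.864; half-tol=0.140, Σhalf²=0.281597
  -D: nom -31.700 → Σnom=-51.390; wc +0.090/-0.090 → slack +0.936/-0.954; half-tol=0.090, Σhalf²=0.289697
  -E: nom -11.250 → Σnom=-62.640; wc +0.240/-0.180 → slack +1.176/-1.134; half-tol=0.210, Σhalf²=0.333797
Nominal = -62.640. Worst-case = [-62.640 - 1.134, -62.640 + 1.176] = [-63.774, -61.464]. RSS = √0.333797 = 0.578.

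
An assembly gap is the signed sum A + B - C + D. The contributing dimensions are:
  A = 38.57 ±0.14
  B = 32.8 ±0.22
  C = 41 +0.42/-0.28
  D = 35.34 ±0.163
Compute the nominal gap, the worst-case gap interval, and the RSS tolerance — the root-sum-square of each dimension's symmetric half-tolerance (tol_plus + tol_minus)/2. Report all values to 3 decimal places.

nominal=65.710 wc=[64.767,66.513] rss=0.466

Stack each dimension's contribution:
  +A: nom +38.570 → Σnom=38.570; wc +0.140/-0.140 → slack +0.140/-0.140; half-tol=0.140, Σhalf²=0.019600
  +B: nom +32.800 → Σnom=71.370; wc +0.220/-0.220 → slack +0.360/-0.360; half-tol=0.220, Σhalf²=0.068000
  -C: nom -41.000 → Σnom=30.370; wc +0.280/-0.420 → slack +0.640/-0.780; half-tol=0.350, Σhalf²=0.190500
  +D: nom +35.340 → Σnom=65.710; wc +0.163/-0.163 → slack +0.803/-0.943; half-tol=0.163, Σhalf²=0.217069
Nominal = 65.710. Worst-case = [65.710 - 0.943, 65.710 + 0.803] = [64.767, 66.513]. RSS = √0.217069 = 0.466.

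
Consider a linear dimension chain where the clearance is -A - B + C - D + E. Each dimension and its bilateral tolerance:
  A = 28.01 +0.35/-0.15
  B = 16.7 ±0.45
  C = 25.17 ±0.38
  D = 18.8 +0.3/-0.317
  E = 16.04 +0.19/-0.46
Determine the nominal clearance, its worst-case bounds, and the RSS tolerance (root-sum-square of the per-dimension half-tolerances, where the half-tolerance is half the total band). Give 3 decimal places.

Stack each dimension's contribution:
  -A: nom -28.010 → Σnom=-28.010; wc +0.150/-0.350 → slack +0.150/-0.350; half-tol=0.250, Σhalf²=0.062500
  -B: nom -16.700 → Σnom=-44.710; wc +0.450/-0.450 → slack +0.600/-0.800; half-tol=0.450, Σhalf²=0.265000
  +C: nom +25.170 → Σnom=-19.540; wc +0.380/-0.380 → slack +0.980/-1.180; half-tol=0.380, Σhalf²=0.409400
  -D: nom -18.800 → Σnom=-38.340; wc +0.317/-0.300 → slack +1.297/-1.480; half-tol=0.308, Σhalf²=0.504572
  +E: nom +16.040 → Σnom=-22.300; wc +0.190/-0.460 → slack +1.487/-1.940; half-tol=0.325, Σhalf²=0.610197
Nominal = -22.300. Worst-case = [-22.300 - 1.940, -22.300 + 1.487] = [-24.240, -20.813]. RSS = √0.610197 = 0.781.

nominal=-22.300 wc=[-24.240,-20.813] rss=0.781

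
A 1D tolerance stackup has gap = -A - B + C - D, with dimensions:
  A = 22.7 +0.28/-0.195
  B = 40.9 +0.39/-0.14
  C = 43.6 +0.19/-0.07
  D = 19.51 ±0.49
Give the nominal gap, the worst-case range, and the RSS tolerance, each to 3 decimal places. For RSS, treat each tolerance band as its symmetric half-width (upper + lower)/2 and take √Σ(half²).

Stack each dimension's contribution:
  -A: nom -22.700 → Σnom=-22.700; wc +0.195/-0.280 → slack +0.195/-0.280; half-tol=0.238, Σhalf²=0.056406
  -B: nom -40.900 → Σnom=-63.600; wc +0.140/-0.390 → slack +0.335/-0.670; half-tol=0.265, Σhalf²=0.126631
  +C: nom +43.600 → Σnom=-20.000; wc +0.190/-0.070 → slack +0.525/-0.740; half-tol=0.130, Σhalf²=0.143531
  -D: nom -19.510 → Σnom=-39.510; wc +0.490/-0.490 → slack +1.015/-1.230; half-tol=0.490, Σhalf²=0.383631
Nominal = -39.510. Worst-case = [-39.510 - 1.230, -39.510 + 1.015] = [-40.740, -38.495]. RSS = √0.383631 = 0.619.

nominal=-39.510 wc=[-40.740,-38.495] rss=0.619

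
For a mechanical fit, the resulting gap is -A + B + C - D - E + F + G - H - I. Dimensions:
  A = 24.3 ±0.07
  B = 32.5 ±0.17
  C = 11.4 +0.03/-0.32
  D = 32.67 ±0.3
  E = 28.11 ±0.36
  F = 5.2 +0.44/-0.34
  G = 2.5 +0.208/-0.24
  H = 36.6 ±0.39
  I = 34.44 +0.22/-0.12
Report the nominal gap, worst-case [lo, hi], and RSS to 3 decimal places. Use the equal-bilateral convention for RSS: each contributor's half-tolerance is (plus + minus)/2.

nominal=-104.520 wc=[-106.930,-102.432] rss=0.817

Stack each dimension's contribution:
  -A: nom -24.300 → Σnom=-24.300; wc +0.070/-0.070 → slack +0.070/-0.070; half-tol=0.070, Σhalf²=0.004900
  +B: nom +32.500 → Σnom=8.200; wc +0.170/-0.170 → slack +0.240/-0.240; half-tol=0.170, Σhalf²=0.033800
  +C: nom +11.400 → Σnom=19.600; wc +0.030/-0.320 → slack +0.270/-0.560; half-tol=0.175, Σhalf²=0.064425
  -D: nom -32.670 → Σnom=-13.070; wc +0.300/-0.300 → slack +0.570/-0.860; half-tol=0.300, Σhalf²=0.154425
  -E: nom -28.110 → Σnom=-41.180; wc +0.360/-0.360 → slack +0.930/-1.220; half-tol=0.360, Σhalf²=0.284025
  +F: nom +5.200 → Σnom=-35.980; wc +0.440/-0.340 → slack +1.370/-1.560; half-tol=0.390, Σhalf²=0.436125
  +G: nom +2.500 → Σnom=-33.480; wc +0.208/-0.240 → slack +1.578/-1.800; half-tol=0.224, Σhalf²=0.486301
  -H: nom -36.600 → Σnom=-70.080; wc +0.390/-0.390 → slack +1.968/-2.190; half-tol=0.390, Σhalf²=0.638401
  -I: nom -34.440 → Σnom=-104.520; wc +0.120/-0.220 → slack +2.088/-2.410; half-tol=0.170, Σhalf²=0.667301
Nominal = -104.520. Worst-case = [-104.520 - 2.410, -104.520 + 2.088] = [-106.930, -102.432]. RSS = √0.667301 = 0.817.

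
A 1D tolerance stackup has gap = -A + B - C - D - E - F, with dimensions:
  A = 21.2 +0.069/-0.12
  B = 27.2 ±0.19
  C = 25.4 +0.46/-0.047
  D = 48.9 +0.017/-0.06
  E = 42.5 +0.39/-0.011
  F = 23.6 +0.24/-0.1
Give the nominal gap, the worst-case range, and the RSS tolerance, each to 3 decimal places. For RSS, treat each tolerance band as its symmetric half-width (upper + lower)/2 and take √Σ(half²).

Stack each dimension's contribution:
  -A: nom -21.200 → Σnom=-21.200; wc +0.120/-0.069 → slack +0.120/-0.069; half-tol=0.095, Σhalf²=0.008930
  +B: nom +27.200 → Σnom=6.000; wc +0.190/-0.190 → slack +0.310/-0.259; half-tol=0.190, Σhalf²=0.045030
  -C: nom -25.400 → Σnom=-19.400; wc +0.047/-0.460 → slack +0.357/-0.719; half-tol=0.254, Σhalf²=0.109293
  -D: nom -48.900 → Σnom=-68.300; wc +0.060/-0.017 → slack +0.417/-0.736; half-tol=0.038, Σhalf²=0.110775
  -E: nom -42.500 → Σnom=-110.800; wc +0.011/-0.390 → slack +0.428/-1.126; half-tol=0.201, Σhalf²=0.150975
  -F: nom -23.600 → Σnom=-134.400; wc +0.100/-0.240 → slack +0.528/-1.366; half-tol=0.170, Σhalf²=0.179875
Nominal = -134.400. Worst-case = [-134.400 - 1.366, -134.400 + 0.528] = [-135.766, -133.872]. RSS = √0.179875 = 0.424.

nominal=-134.400 wc=[-135.766,-133.872] rss=0.424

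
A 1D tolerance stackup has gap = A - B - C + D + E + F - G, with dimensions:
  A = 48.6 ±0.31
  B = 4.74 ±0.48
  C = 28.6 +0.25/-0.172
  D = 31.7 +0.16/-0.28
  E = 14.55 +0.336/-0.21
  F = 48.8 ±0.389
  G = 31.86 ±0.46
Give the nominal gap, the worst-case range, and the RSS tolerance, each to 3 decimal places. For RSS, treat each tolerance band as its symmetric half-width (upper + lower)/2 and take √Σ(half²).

nominal=78.450 wc=[76.071,80.757] rss=0.926

Stack each dimension's contribution:
  +A: nom +48.600 → Σnom=48.600; wc +0.310/-0.310 → slack +0.310/-0.310; half-tol=0.310, Σhalf²=0.096100
  -B: nom -4.740 → Σnom=43.860; wc +0.480/-0.480 → slack +0.790/-0.790; half-tol=0.480, Σhalf²=0.326500
  -C: nom -28.600 → Σnom=15.260; wc +0.172/-0.250 → slack +0.962/-1.040; half-tol=0.211, Σhalf²=0.371021
  +D: nom +31.700 → Σnom=46.960; wc +0.160/-0.280 → slack +1.122/-1.320; half-tol=0.220, Σhalf²=0.419421
  +E: nom +14.550 → Σnom=61.510; wc +0.336/-0.210 → slack +1.458/-1.530; half-tol=0.273, Σhalf²=0.493950
  +F: nom +48.800 → Σnom=110.310; wc +0.389/-0.389 → slack +1.847/-1.919; half-tol=0.389, Σhalf²=0.645271
  -G: nom -31.860 → Σnom=78.450; wc +0.460/-0.460 → slack +2.307/-2.379; half-tol=0.460, Σhalf²=0.856871
Nominal = 78.450. Worst-case = [78.450 - 2.379, 78.450 + 2.307] = [76.071, 80.757]. RSS = √0.856871 = 0.926.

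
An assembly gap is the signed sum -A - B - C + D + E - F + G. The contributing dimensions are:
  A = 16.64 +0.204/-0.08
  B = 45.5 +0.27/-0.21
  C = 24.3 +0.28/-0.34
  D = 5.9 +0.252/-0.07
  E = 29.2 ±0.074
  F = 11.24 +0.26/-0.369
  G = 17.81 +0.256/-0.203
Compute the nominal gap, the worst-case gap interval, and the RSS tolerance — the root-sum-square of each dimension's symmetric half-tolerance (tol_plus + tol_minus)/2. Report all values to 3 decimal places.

Stack each dimension's contribution:
  -A: nom -16.640 → Σnom=-16.640; wc +0.080/-0.204 → slack +0.080/-0.204; half-tol=0.142, Σhalf²=0.020164
  -B: nom -45.500 → Σnom=-62.140; wc +0.210/-0.270 → slack +0.290/-0.474; half-tol=0.240, Σhalf²=0.077764
  -C: nom -24.300 → Σnom=-86.440; wc +0.340/-0.280 → slack +0.630/-0.754; half-tol=0.310, Σhalf²=0.173864
  +D: nom +5.900 → Σnom=-80.540; wc +0.252/-0.070 → slack +0.882/-0.824; half-tol=0.161, Σhalf²=0.199785
  +E: nom +29.200 → Σnom=-51.340; wc +0.074/-0.074 → slack +0.956/-0.898; half-tol=0.074, Σhalf²=0.205261
  -F: nom -11.240 → Σnom=-62.580; wc +0.369/-0.260 → slack +1.325/-1.158; half-tol=0.315, Σhalf²=0.304171
  +G: nom +17.810 → Σnom=-44.770; wc +0.256/-0.203 → slack +1.581/-1.361; half-tol=0.230, Σhalf²=0.356842
Nominal = -44.770. Worst-case = [-44.770 - 1.361, -44.770 + 1.581] = [-46.131, -43.189]. RSS = √0.356842 = 0.597.

nominal=-44.770 wc=[-46.131,-43.189] rss=0.597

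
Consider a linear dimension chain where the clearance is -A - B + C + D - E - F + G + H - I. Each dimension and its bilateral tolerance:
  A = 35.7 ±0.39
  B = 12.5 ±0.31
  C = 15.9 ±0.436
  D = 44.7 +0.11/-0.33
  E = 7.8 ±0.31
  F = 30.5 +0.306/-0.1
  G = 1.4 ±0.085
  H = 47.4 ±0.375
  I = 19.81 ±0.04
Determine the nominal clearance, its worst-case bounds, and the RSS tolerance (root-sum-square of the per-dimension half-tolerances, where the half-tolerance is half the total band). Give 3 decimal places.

nominal=3.090 wc=[0.508,5.246] rss=0.879

Stack each dimension's contribution:
  -A: nom -35.700 → Σnom=-35.700; wc +0.390/-0.390 → slack +0.390/-0.390; half-tol=0.390, Σhalf²=0.152100
  -B: nom -12.500 → Σnom=-48.200; wc +0.310/-0.310 → slack +0.700/-0.700; half-tol=0.310, Σhalf²=0.248200
  +C: nom +15.900 → Σnom=-32.300; wc +0.436/-0.436 → slack +1.136/-1.136; half-tol=0.436, Σhalf²=0.438296
  +D: nom +44.700 → Σnom=12.400; wc +0.110/-0.330 → slack +1.246/-1.466; half-tol=0.220, Σhalf²=0.486696
  -E: nom -7.800 → Σnom=4.600; wc +0.310/-0.310 → slack +1.556/-1.776; half-tol=0.310, Σhalf²=0.582796
  -F: nom -30.500 → Σnom=-25.900; wc +0.100/-0.306 → slack +1.656/-2.082; half-tol=0.203, Σhalf²=0.624005
  +G: nom +1.400 → Σnom=-24.500; wc +0.085/-0.085 → slack +1.741/-2.167; half-tol=0.085, Σhalf²=0.631230
  +H: nom +47.400 → Σnom=22.900; wc +0.375/-0.375 → slack +2.116/-2.542; half-tol=0.375, Σhalf²=0.771855
  -I: nom -19.810 → Σnom=3.090; wc +0.040/-0.040 → slack +2.156/-2.582; half-tol=0.040, Σhalf²=0.773455
Nominal = 3.090. Worst-case = [3.090 - 2.582, 3.090 + 2.156] = [0.508, 5.246]. RSS = √0.773455 = 0.879.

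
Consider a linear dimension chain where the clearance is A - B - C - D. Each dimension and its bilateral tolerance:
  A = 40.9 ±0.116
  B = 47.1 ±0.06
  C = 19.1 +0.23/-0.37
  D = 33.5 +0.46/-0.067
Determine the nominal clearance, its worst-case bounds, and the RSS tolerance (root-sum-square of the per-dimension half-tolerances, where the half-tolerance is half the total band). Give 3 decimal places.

nominal=-58.800 wc=[-59.666,-58.187] rss=0.420

Stack each dimension's contribution:
  +A: nom +40.900 → Σnom=40.900; wc +0.116/-0.116 → slack +0.116/-0.116; half-tol=0.116, Σhalf²=0.013456
  -B: nom -47.100 → Σnom=-6.200; wc +0.060/-0.060 → slack +0.176/-0.176; half-tol=0.060, Σhalf²=0.017056
  -C: nom -19.100 → Σnom=-25.300; wc +0.370/-0.230 → slack +0.546/-0.406; half-tol=0.300, Σhalf²=0.107056
  -D: nom -33.500 → Σnom=-58.800; wc +0.067/-0.460 → slack +0.613/-0.866; half-tol=0.264, Σhalf²=0.176488
Nominal = -58.800. Worst-case = [-58.800 - 0.866, -58.800 + 0.613] = [-59.666, -58.187]. RSS = √0.176488 = 0.420.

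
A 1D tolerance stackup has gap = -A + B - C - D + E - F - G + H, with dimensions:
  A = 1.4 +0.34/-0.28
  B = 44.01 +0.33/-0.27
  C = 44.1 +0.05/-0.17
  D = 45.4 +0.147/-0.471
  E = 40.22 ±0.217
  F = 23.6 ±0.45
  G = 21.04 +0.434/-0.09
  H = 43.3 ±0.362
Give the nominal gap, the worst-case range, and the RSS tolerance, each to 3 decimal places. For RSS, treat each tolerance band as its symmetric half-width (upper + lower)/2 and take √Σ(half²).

nominal=-8.010 wc=[-10.280,-5.640] rss=0.862

Stack each dimension's contribution:
  -A: nom -1.400 → Σnom=-1.400; wc +0.280/-0.340 → slack +0.280/-0.340; half-tol=0.310, Σhalf²=0.096100
  +B: nom +44.010 → Σnom=42.610; wc +0.330/-0.270 → slack +0.610/-0.610; half-tol=0.300, Σhalf²=0.186100
  -C: nom -44.100 → Σnom=-1.490; wc +0.170/-0.050 → slack +0.780/-0.660; half-tol=0.110, Σhalf²=0.198200
  -D: nom -45.400 → Σnom=-46.890; wc +0.471/-0.147 → slack +1.251/-0.807; half-tol=0.309, Σhalf²=0.293681
  +E: nom +40.220 → Σnom=-6.670; wc +0.217/-0.217 → slack +1.468/-1.024; half-tol=0.217, Σhalf²=0.340770
  -F: nom -23.600 → Σnom=-30.270; wc +0.450/-0.450 → slack +1.918/-1.474; half-tol=0.450, Σhalf²=0.543270
  -G: nom -21.040 → Σnom=-51.310; wc +0.090/-0.434 → slack +2.008/-1.908; half-tol=0.262, Σhalf²=0.611914
  +H: nom +43.300 → Σnom=-8.010; wc +0.362/-0.362 → slack +2.370/-2.270; half-tol=0.362, Σhalf²=0.742958
Nominal = -8.010. Worst-case = [-8.010 - 2.270, -8.010 + 2.370] = [-10.280, -5.640]. RSS = √0.742958 = 0.862.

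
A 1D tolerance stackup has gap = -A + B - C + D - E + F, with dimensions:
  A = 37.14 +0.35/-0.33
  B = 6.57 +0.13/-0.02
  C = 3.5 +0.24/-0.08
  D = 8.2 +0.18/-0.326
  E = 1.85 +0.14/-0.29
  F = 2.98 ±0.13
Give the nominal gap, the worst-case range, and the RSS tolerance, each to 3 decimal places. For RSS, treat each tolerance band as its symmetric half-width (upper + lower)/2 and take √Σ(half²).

nominal=-24.740 wc=[-25.946,-23.600] rss=0.523

Stack each dimension's contribution:
  -A: nom -37.140 → Σnom=-37.140; wc +0.330/-0.350 → slack +0.330/-0.350; half-tol=0.340, Σhalf²=0.115600
  +B: nom +6.570 → Σnom=-30.570; wc +0.130/-0.020 → slack +0.460/-0.370; half-tol=0.075, Σhalf²=0.121225
  -C: nom -3.500 → Σnom=-34.070; wc +0.080/-0.240 → slack +0.540/-0.610; half-tol=0.160, Σhalf²=0.146825
  +D: nom +8.200 → Σnom=-25.870; wc +0.180/-0.326 → slack +0.720/-0.936; half-tol=0.253, Σhalf²=0.210834
  -E: nom -1.850 → Σnom=-27.720; wc +0.290/-0.140 → slack +1.010/-1.076; half-tol=0.215, Σhalf²=0.257059
  +F: nom +2.980 → Σnom=-24.740; wc +0.130/-0.130 → slack +1.140/-1.206; half-tol=0.130, Σhalf²=0.273959
Nominal = -24.740. Worst-case = [-24.740 - 1.206, -24.740 + 1.140] = [-25.946, -23.600]. RSS = √0.273959 = 0.523.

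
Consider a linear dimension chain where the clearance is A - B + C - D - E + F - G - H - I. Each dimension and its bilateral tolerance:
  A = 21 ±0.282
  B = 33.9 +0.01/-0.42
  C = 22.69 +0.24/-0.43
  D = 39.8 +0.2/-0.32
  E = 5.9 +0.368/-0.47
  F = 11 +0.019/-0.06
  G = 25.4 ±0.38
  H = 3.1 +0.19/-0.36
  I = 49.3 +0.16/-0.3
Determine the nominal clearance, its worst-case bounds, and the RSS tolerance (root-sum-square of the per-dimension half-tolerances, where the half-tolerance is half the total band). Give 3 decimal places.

Stack each dimension's contribution:
  +A: nom +21.000 → Σnom=21.000; wc +0.282/-0.282 → slack +0.282/-0.282; half-tol=0.282, Σhalf²=0.079524
  -B: nom -33.900 → Σnom=-12.900; wc +0.420/-0.010 → slack +0.702/-0.292; half-tol=0.215, Σhalf²=0.125749
  +C: nom +22.690 → Σnom=9.790; wc +0.240/-0.430 → slack +0.942/-0.722; half-tol=0.335, Σhalf²=0.237974
  -D: nom -39.800 → Σnom=-30.010; wc +0.320/-0.200 → slack +1.262/-0.922; half-tol=0.260, Σhalf²=0.305574
  -E: nom -5.900 → Σnom=-35.910; wc +0.470/-0.368 → slack +1.732/-1.290; half-tol=0.419, Σhalf²=0.481135
  +F: nom +11.000 → Σnom=-24.910; wc +0.019/-0.060 → slack +1.751/-1.350; half-tol=0.040, Σhalf²=0.482695
  -G: nom -25.400 → Σnom=-50.310; wc +0.380/-0.380 → slack +2.131/-1.730; half-tol=0.380, Σhalf²=0.627095
  -H: nom -3.100 → Σnom=-53.410; wc +0.360/-0.190 → slack +2.491/-1.920; half-tol=0.275, Σhalf²=0.702720
  -I: nom -49.300 → Σnom=-102.710; wc +0.300/-0.160 → slack +2.791/-2.080; half-tol=0.230, Σhalf²=0.755620
Nominal = -102.710. Worst-case = [-102.710 - 2.080, -102.710 + 2.791] = [-104.790, -99.919]. RSS = √0.755620 = 0.869.

nominal=-102.710 wc=[-104.790,-99.919] rss=0.869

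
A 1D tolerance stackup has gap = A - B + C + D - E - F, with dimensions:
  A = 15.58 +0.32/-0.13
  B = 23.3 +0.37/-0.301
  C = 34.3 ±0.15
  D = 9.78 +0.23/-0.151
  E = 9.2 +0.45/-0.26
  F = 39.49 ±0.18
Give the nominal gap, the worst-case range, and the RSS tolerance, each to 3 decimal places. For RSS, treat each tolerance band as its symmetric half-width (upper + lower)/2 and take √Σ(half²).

Stack each dimension's contribution:
  +A: nom +15.580 → Σnom=15.580; wc +0.320/-0.130 → slack +0.320/-0.130; half-tol=0.225, Σhalf²=0.050625
  -B: nom -23.300 → Σnom=-7.720; wc +0.301/-0.370 → slack +0.621/-0.500; half-tol=0.336, Σhalf²=0.163185
  +C: nom +34.300 → Σnom=26.580; wc +0.150/-0.150 → slack +0.771/-0.650; half-tol=0.150, Σhalf²=0.185685
  +D: nom +9.780 → Σnom=36.360; wc +0.230/-0.151 → slack +1.001/-0.801; half-tol=0.191, Σhalf²=0.221975
  -E: nom -9.200 → Σnom=27.160; wc +0.260/-0.450 → slack +1.261/-1.251; half-tol=0.355, Σhalf²=0.348000
  -F: nom -39.490 → Σnom=-12.330; wc +0.180/-0.180 → slack +1.441/-1.431; half-tol=0.180, Σhalf²=0.380400
Nominal = -12.330. Worst-case = [-12.330 - 1.431, -12.330 + 1.441] = [-13.761, -10.889]. RSS = √0.380400 = 0.617.

nominal=-12.330 wc=[-13.761,-10.889] rss=0.617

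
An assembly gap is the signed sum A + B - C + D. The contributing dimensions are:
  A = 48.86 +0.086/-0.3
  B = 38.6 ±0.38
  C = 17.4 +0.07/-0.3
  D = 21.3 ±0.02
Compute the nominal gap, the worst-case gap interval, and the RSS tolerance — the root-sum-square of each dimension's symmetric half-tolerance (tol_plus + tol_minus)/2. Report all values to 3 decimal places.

Stack each dimension's contribution:
  +A: nom +48.860 → Σnom=48.860; wc +0.086/-0.300 → slack +0.086/-0.300; half-tol=0.193, Σhalf²=0.037249
  +B: nom +38.600 → Σnom=87.460; wc +0.380/-0.380 → slack +0.466/-0.680; half-tol=0.380, Σhalf²=0.181649
  -C: nom -17.400 → Σnom=70.060; wc +0.300/-0.070 → slack +0.766/-0.750; half-tol=0.185, Σhalf²=0.215874
  +D: nom +21.300 → Σnom=91.360; wc +0.020/-0.020 → slack +0.786/-0.770; half-tol=0.020, Σhalf²=0.216274
Nominal = 91.360. Worst-case = [91.360 - 0.770, 91.360 + 0.786] = [90.590, 92.146]. RSS = √0.216274 = 0.465.

nominal=91.360 wc=[90.590,92.146] rss=0.465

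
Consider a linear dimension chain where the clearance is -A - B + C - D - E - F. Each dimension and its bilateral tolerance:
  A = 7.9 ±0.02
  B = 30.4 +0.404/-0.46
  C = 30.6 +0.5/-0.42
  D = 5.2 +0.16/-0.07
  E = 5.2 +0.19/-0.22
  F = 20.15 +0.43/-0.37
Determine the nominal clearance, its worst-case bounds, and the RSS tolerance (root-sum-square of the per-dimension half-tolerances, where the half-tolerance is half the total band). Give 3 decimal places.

nominal=-38.250 wc=[-39.874,-36.610] rss=0.784

Stack each dimension's contribution:
  -A: nom -7.900 → Σnom=-7.900; wc +0.020/-0.020 → slack +0.020/-0.020; half-tol=0.020, Σhalf²=0.000400
  -B: nom -30.400 → Σnom=-38.300; wc +0.460/-0.404 → slack +0.480/-0.424; half-tol=0.432, Σhalf²=0.187024
  +C: nom +30.600 → Σnom=-7.700; wc +0.500/-0.420 → slack +0.980/-0.844; half-tol=0.460, Σhalf²=0.398624
  -D: nom -5.200 → Σnom=-12.900; wc +0.070/-0.160 → slack +1.050/-1.004; half-tol=0.115, Σhalf²=0.411849
  -E: nom -5.200 → Σnom=-18.100; wc +0.220/-0.190 → slack +1.270/-1.194; half-tol=0.205, Σhalf²=0.453874
  -F: nom -20.150 → Σnom=-38.250; wc +0.370/-0.430 → slack +1.640/-1.624; half-tol=0.400, Σhalf²=0.613874
Nominal = -38.250. Worst-case = [-38.250 - 1.624, -38.250 + 1.640] = [-39.874, -36.610]. RSS = √0.613874 = 0.784.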